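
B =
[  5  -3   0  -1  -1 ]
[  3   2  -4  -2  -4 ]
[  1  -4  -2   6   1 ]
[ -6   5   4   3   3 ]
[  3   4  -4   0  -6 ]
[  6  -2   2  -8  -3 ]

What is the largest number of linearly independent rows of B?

5

Row reduce to echelon form.
R2 ← R2 − (3/5)·R1: [0, 19/5, -4, -7/5, -17/5]
R3 ← R3 − (1/5)·R1: [0, -17/5, -2, 31/5, 6/5]
R4 ← R4 + (6/5)·R1: [0, 7/5, 4, 9/5, 9/5]
R5 ← R5 − (3/5)·R1: [0, 29/5, -4, 3/5, -27/5]
R6 ← R6 − (6/5)·R1: [0, 8/5, 2, -34/5, -9/5]
R3 ← R3 + (17/19)·R2: [0, 0, -106/19, 94/19, -35/19]
R4 ← R4 − (7/19)·R2: [0, 0, 104/19, 44/19, 58/19]
R5 ← R5 − (29/19)·R2: [0, 0, 40/19, 52/19, -4/19]
R6 ← R6 − (8/19)·R2: [0, 0, 70/19, -118/19, -7/19]
R4 ← R4 + (52/53)·R3: [0, 0, 0, 380/53, 66/53]
R5 ← R5 + (20/53)·R3: [0, 0, 0, 244/53, -48/53]
R6 ← R6 + (35/53)·R3: [0, 0, 0, -156/53, -84/53]
R5 ← R5 − (61/95)·R4: [0, 0, 0, 0, -162/95]
R6 ← R6 + (39/95)·R4: [0, 0, 0, 0, -102/95]
R6 ← R6 − (17/27)·R5: [0, 0, 0, 0, 0]
Echelon form has 5 nonzero rows, so rank(B) = 5.
The rank gives the maximum number of linearly independent rows: 5.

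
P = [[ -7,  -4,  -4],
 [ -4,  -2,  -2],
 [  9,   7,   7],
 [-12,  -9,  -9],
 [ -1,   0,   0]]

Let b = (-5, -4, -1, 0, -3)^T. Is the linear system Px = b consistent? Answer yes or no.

yes

Row reduce the augmented matrix [P | b].
R2 ← R2 − (4/7)·R1: [0, 2/7, 2/7, -8/7]
R3 ← R3 + (9/7)·R1: [0, 13/7, 13/7, -52/7]
R4 ← R4 − (12/7)·R1: [0, -15/7, -15/7, 60/7]
R5 ← R5 − (1/7)·R1: [0, 4/7, 4/7, -16/7]
R3 ← R3 − (13/2)·R2: [0, 0, 0, 0]
R4 ← R4 + (15/2)·R2: [0, 0, 0, 0]
R5 ← R5 − (2)·R2: [0, 0, 0, 0]
The echelon form has 2 nonzero rows, and every pivot lies in the first 3 columns, so rank(P) = rank([P|b]) = 2.
The system is consistent.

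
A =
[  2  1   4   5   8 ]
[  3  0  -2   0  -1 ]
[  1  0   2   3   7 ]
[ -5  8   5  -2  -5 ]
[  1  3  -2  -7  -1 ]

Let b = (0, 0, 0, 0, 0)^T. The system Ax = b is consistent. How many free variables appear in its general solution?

0

Row reduce the augmented matrix [A | b].
R2 ← R2 − (3/2)·R1: [0, -3/2, -8, -15/2, -13, 0]
R3 ← R3 − (1/2)·R1: [0, -1/2, 0, 1/2, 3, 0]
R4 ← R4 + (5/2)·R1: [0, 21/2, 15, 21/2, 15, 0]
R5 ← R5 − (1/2)·R1: [0, 5/2, -4, -19/2, -5, 0]
R3 ← R3 − (1/3)·R2: [0, 0, 8/3, 3, 22/3, 0]
R4 ← R4 + (7)·R2: [0, 0, -41, -42, -76, 0]
R5 ← R5 + (5/3)·R2: [0, 0, -52/3, -22, -80/3, 0]
R4 ← R4 + (123/8)·R3: [0, 0, 0, 33/8, 147/4, 0]
R5 ← R5 + (13/2)·R3: [0, 0, 0, -5/2, 21, 0]
R5 ← R5 + (20/33)·R4: [0, 0, 0, 0, 476/11, 0]
The echelon form has 5 nonzero rows, and every pivot lies in the first 5 columns, so rank(A) = rank([A|b]) = 5.
The system is consistent.
Free variables = (unknowns) − (rank) = 5 − 5 = 0.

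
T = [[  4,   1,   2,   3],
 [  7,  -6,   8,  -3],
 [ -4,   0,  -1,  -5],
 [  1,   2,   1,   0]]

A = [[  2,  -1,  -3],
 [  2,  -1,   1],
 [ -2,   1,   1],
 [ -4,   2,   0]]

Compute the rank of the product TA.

2

First compute TA:
[[ -6,   3,  -9],
 [ -2,   1, -19],
 [ 14,  -7,  11],
 [  4,  -2,   0]]
Now row reduce the product.
R2 ← R2 − (1/3)·R1: [0, 0, -16]
R3 ← R3 + (7/3)·R1: [0, 0, -10]
R4 ← R4 + (2/3)·R1: [0, 0, -6]
R3 ← R3 − (5/8)·R2: [0, 0, 0]
R4 ← R4 − (3/8)·R2: [0, 0, 0]
2 nonzero rows, so rank(TA) = 2.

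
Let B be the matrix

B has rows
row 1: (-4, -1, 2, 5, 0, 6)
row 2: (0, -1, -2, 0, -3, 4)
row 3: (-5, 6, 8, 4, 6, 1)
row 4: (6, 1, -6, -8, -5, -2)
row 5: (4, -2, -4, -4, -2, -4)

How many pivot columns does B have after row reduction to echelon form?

3

Row reduce to echelon form.
R3 ← R3 − (5/4)·R1: [0, 29/4, 11/2, -9/4, 6, -13/2]
R4 ← R4 + (3/2)·R1: [0, -1/2, -3, -1/2, -5, 7]
R5 ← R5 + R1: [0, -3, -2, 1, -2, 2]
R3 ← R3 + (29/4)·R2: [0, 0, -9, -9/4, -63/4, 45/2]
R4 ← R4 − (1/2)·R2: [0, 0, -2, -1/2, -7/2, 5]
R5 ← R5 − (3)·R2: [0, 0, 4, 1, 7, -10]
R4 ← R4 − (2/9)·R3: [0, 0, 0, 0, 0, 0]
R5 ← R5 + (4/9)·R3: [0, 0, 0, 0, 0, 0]
Echelon form has 3 nonzero rows, so rank(B) = 3.
Each nonzero row contributes one pivot column: 3 pivot columns.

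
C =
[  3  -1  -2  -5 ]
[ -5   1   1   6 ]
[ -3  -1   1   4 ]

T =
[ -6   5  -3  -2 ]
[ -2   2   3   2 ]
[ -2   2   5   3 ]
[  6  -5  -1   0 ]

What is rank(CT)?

2

First compute CT:
[[-42,  34, -17, -14],
 [ 62, -51,  17,  15],
 [ 42, -35,   7,   7]]
Now row reduce the product.
R2 ← R2 + (31/21)·R1: [0, -17/21, -170/21, -17/3]
R3 ← R3 + R1: [0, -1, -10, -7]
R3 ← R3 − (21/17)·R2: [0, 0, 0, 0]
2 nonzero rows, so rank(CT) = 2.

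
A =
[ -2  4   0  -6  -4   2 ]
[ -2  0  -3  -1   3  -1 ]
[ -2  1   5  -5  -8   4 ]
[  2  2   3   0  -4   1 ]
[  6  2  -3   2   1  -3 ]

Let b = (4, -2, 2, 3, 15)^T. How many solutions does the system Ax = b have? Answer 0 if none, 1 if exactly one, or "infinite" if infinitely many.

infinite

Row reduce the augmented matrix [A | b].
R2 ← R2 − R1: [0, -4, -3, 5, 7, -3, -6]
R3 ← R3 − R1: [0, -3, 5, 1, -4, 2, -2]
R4 ← R4 + R1: [0, 6, 3, -6, -8, 3, 7]
R5 ← R5 + (3)·R1: [0, 14, -3, -16, -11, 3, 27]
R3 ← R3 − (3/4)·R2: [0, 0, 29/4, -11/4, -37/4, 17/4, 5/2]
R4 ← R4 + (3/2)·R2: [0, 0, -3/2, 3/2, 5/2, -3/2, -2]
R5 ← R5 + (7/2)·R2: [0, 0, -27/2, 3/2, 27/2, -15/2, 6]
R4 ← R4 + (6/29)·R3: [0, 0, 0, 27/29, 17/29, -18/29, -43/29]
R5 ← R5 + (54/29)·R3: [0, 0, 0, -105/29, -108/29, 12/29, 309/29]
R5 ← R5 + (35/9)·R4: [0, 0, 0, 0, -13/9, -2, 44/9]
The echelon form has 5 nonzero rows, and every pivot lies in the first 6 columns, so rank(A) = rank([A|b]) = 5.
The system is consistent.
rank = 5 < 6 unknowns, so there are infinitely many solutions.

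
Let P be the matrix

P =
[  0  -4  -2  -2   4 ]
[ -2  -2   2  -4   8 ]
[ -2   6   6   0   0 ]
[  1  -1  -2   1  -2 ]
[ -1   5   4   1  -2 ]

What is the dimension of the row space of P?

2

Row reduce to echelon form.
Swap R1 ↔ R2
R3 ← R3 − R1: [0, 8, 4, 4, -8]
R4 ← R4 + (1/2)·R1: [0, -2, -1, -1, 2]
R5 ← R5 − (1/2)·R1: [0, 6, 3, 3, -6]
R3 ← R3 + (2)·R2: [0, 0, 0, 0, 0]
R4 ← R4 − (1/2)·R2: [0, 0, 0, 0, 0]
R5 ← R5 + (3/2)·R2: [0, 0, 0, 0, 0]
Echelon form has 2 nonzero rows, so rank(P) = 2.
The row space has dimension equal to the rank: 2.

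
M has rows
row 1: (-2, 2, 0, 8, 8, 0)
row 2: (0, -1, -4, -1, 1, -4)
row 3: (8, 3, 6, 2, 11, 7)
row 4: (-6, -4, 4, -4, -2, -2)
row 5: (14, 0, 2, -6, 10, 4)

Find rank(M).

5

Row reduce to echelon form.
R3 ← R3 + (4)·R1: [0, 11, 6, 34, 43, 7]
R4 ← R4 − (3)·R1: [0, -10, 4, -28, -26, -2]
R5 ← R5 + (7)·R1: [0, 14, 2, 50, 66, 4]
R3 ← R3 + (11)·R2: [0, 0, -38, 23, 54, -37]
R4 ← R4 − (10)·R2: [0, 0, 44, -18, -36, 38]
R5 ← R5 + (14)·R2: [0, 0, -54, 36, 80, -52]
R4 ← R4 + (22/19)·R3: [0, 0, 0, 164/19, 504/19, -92/19]
R5 ← R5 − (27/19)·R3: [0, 0, 0, 63/19, 62/19, 11/19]
R5 ← R5 − (63/164)·R4: [0, 0, 0, 0, -284/41, 100/41]
Echelon form has 5 nonzero rows, so rank(M) = 5.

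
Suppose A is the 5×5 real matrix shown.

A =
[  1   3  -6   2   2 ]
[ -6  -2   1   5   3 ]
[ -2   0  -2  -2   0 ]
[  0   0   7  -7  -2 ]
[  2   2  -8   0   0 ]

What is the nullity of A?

1

Row reduce to echelon form.
R2 ← R2 + (6)·R1: [0, 16, -35, 17, 15]
R3 ← R3 + (2)·R1: [0, 6, -14, 2, 4]
R5 ← R5 − (2)·R1: [0, -4, 4, -4, -4]
R3 ← R3 − (3/8)·R2: [0, 0, -7/8, -35/8, -13/8]
R5 ← R5 + (1/4)·R2: [0, 0, -19/4, 1/4, -1/4]
R4 ← R4 + (8)·R3: [0, 0, 0, -42, -15]
R5 ← R5 − (38/7)·R3: [0, 0, 0, 24, 60/7]
R5 ← R5 + (4/7)·R4: [0, 0, 0, 0, 0]
4 nonzero rows, so rank(A) = 4.
A has 5 columns; by rank–nullity, nullity = 5 − 4 = 1.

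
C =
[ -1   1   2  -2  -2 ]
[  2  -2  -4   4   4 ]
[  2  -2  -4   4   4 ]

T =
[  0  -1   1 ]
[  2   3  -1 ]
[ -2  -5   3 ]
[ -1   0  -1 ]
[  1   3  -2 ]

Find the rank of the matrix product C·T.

First compute CT:
[[ -2, -12,  10],
 [  4,  24, -20],
 [  4,  24, -20]]
Now row reduce the product.
R2 ← R2 + (2)·R1: [0, 0, 0]
R3 ← R3 + (2)·R1: [0, 0, 0]
1 nonzero row, so rank(CT) = 1.

1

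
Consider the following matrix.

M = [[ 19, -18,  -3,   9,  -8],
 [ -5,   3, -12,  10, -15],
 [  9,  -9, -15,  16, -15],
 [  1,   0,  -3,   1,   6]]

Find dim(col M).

Row reduce to echelon form.
R2 ← R2 + (5/19)·R1: [0, -33/19, -243/19, 235/19, -325/19]
R3 ← R3 − (9/19)·R1: [0, -9/19, -258/19, 223/19, -213/19]
R4 ← R4 − (1/19)·R1: [0, 18/19, -54/19, 10/19, 122/19]
R3 ← R3 − (3/11)·R2: [0, 0, -111/11, 92/11, -72/11]
R4 ← R4 + (6/11)·R2: [0, 0, -108/11, 80/11, -32/11]
R4 ← R4 − (36/37)·R3: [0, 0, 0, -32/37, 128/37]
Echelon form has 4 nonzero rows, so rank(M) = 4.
The column space has dimension equal to the rank: 4.

4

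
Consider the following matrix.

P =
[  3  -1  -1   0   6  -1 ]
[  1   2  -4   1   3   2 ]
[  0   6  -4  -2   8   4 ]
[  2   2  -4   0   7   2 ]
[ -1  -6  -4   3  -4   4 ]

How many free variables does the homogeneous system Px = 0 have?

Row reduce to echelon form.
R2 ← R2 − (1/3)·R1: [0, 7/3, -11/3, 1, 1, 7/3]
R4 ← R4 − (2/3)·R1: [0, 8/3, -10/3, 0, 3, 8/3]
R5 ← R5 + (1/3)·R1: [0, -19/3, -13/3, 3, -2, 11/3]
R3 ← R3 − (18/7)·R2: [0, 0, 38/7, -32/7, 38/7, -2]
R4 ← R4 − (8/7)·R2: [0, 0, 6/7, -8/7, 13/7, 0]
R5 ← R5 + (19/7)·R2: [0, 0, -100/7, 40/7, 5/7, 10]
R4 ← R4 − (3/19)·R3: [0, 0, 0, -8/19, 1, 6/19]
R5 ← R5 + (50/19)·R3: [0, 0, 0, -120/19, 15, 90/19]
R5 ← R5 − (15)·R4: [0, 0, 0, 0, 0, 0]
4 nonzero rows, so rank(P) = 4.
P has 6 columns; by rank–nullity, nullity = 6 − 4 = 2.

2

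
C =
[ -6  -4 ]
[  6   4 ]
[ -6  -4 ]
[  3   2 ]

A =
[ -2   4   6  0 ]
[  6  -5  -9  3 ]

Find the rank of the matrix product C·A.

First compute CA:
[[-12,  -4,   0, -12],
 [ 12,   4,   0,  12],
 [-12,  -4,   0, -12],
 [  6,   2,   0,   6]]
Now row reduce the product.
R2 ← R2 + R1: [0, 0, 0, 0]
R3 ← R3 − R1: [0, 0, 0, 0]
R4 ← R4 + (1/2)·R1: [0, 0, 0, 0]
1 nonzero row, so rank(CA) = 1.

1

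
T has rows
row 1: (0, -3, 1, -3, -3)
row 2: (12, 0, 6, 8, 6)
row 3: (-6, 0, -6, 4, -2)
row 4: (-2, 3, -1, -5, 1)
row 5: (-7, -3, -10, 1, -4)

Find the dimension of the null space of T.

0

Row reduce to echelon form.
Swap R1 ↔ R2
R3 ← R3 + (1/2)·R1: [0, 0, -3, 8, 1]
R4 ← R4 + (1/6)·R1: [0, 3, 0, -11/3, 2]
R5 ← R5 + (7/12)·R1: [0, -3, -13/2, 17/3, -1/2]
R4 ← R4 + R2: [0, 0, 1, -20/3, -1]
R5 ← R5 − R2: [0, 0, -15/2, 26/3, 5/2]
R4 ← R4 + (1/3)·R3: [0, 0, 0, -4, -2/3]
R5 ← R5 − (5/2)·R3: [0, 0, 0, -34/3, 0]
R5 ← R5 − (17/6)·R4: [0, 0, 0, 0, 17/9]
5 nonzero rows, so rank(T) = 5.
T has 5 columns; by rank–nullity, nullity = 5 − 5 = 0.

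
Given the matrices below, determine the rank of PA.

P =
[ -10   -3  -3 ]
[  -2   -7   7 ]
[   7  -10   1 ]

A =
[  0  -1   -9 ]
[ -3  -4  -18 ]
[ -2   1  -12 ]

First compute PA:
[[ 15,  19, 180],
 [  7,  37,  60],
 [ 28,  34, 105]]
Now row reduce the product.
R2 ← R2 − (7/15)·R1: [0, 422/15, -24]
R3 ← R3 − (28/15)·R1: [0, -22/15, -231]
R3 ← R3 + (11/211)·R2: [0, 0, -49005/211]
3 nonzero rows, so rank(PA) = 3.

3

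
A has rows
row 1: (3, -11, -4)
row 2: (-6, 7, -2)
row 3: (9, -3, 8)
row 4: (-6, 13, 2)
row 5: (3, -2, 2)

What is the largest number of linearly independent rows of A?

2

Row reduce to echelon form.
R2 ← R2 + (2)·R1: [0, -15, -10]
R3 ← R3 − (3)·R1: [0, 30, 20]
R4 ← R4 + (2)·R1: [0, -9, -6]
R5 ← R5 − R1: [0, 9, 6]
R3 ← R3 + (2)·R2: [0, 0, 0]
R4 ← R4 − (3/5)·R2: [0, 0, 0]
R5 ← R5 + (3/5)·R2: [0, 0, 0]
Echelon form has 2 nonzero rows, so rank(A) = 2.
The rank gives the maximum number of linearly independent rows: 2.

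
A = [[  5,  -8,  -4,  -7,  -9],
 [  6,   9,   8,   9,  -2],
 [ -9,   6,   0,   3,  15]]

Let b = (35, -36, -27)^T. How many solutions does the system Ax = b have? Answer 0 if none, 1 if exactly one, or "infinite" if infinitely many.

infinite

Row reduce the augmented matrix [A | b].
R2 ← R2 − (6/5)·R1: [0, 93/5, 64/5, 87/5, 44/5, -78]
R3 ← R3 + (9/5)·R1: [0, -42/5, -36/5, -48/5, -6/5, 36]
R3 ← R3 + (14/31)·R2: [0, 0, -44/31, -54/31, 86/31, 24/31]
The echelon form has 3 nonzero rows, and every pivot lies in the first 5 columns, so rank(A) = rank([A|b]) = 3.
The system is consistent.
rank = 3 < 5 unknowns, so there are infinitely many solutions.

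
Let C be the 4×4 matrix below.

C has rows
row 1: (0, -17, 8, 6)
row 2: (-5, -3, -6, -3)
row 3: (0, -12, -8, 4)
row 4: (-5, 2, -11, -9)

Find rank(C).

4

Row reduce to echelon form.
Swap R1 ↔ R2
R4 ← R4 − R1: [0, 5, -5, -6]
R3 ← R3 − (12/17)·R2: [0, 0, -232/17, -4/17]
R4 ← R4 + (5/17)·R2: [0, 0, -45/17, -72/17]
R4 ← R4 − (45/232)·R3: [0, 0, 0, -243/58]
Echelon form has 4 nonzero rows, so rank(C) = 4.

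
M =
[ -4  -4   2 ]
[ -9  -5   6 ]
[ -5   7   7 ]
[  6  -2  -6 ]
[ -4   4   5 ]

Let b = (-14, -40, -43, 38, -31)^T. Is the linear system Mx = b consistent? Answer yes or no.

yes

Row reduce the augmented matrix [M | b].
R2 ← R2 − (9/4)·R1: [0, 4, 3/2, -17/2]
R3 ← R3 − (5/4)·R1: [0, 12, 9/2, -51/2]
R4 ← R4 + (3/2)·R1: [0, -8, -3, 17]
R5 ← R5 − R1: [0, 8, 3, -17]
R3 ← R3 − (3)·R2: [0, 0, 0, 0]
R4 ← R4 + (2)·R2: [0, 0, 0, 0]
R5 ← R5 − (2)·R2: [0, 0, 0, 0]
The echelon form has 2 nonzero rows, and every pivot lies in the first 3 columns, so rank(M) = rank([M|b]) = 2.
The system is consistent.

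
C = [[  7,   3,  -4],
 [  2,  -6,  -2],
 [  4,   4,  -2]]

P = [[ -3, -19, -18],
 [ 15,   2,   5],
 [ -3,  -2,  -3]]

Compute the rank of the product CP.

2

First compute CP:
[[ 36, -119, -99],
 [-90, -46, -60],
 [ 54, -64, -46]]
Now row reduce the product.
R2 ← R2 + (5/2)·R1: [0, -687/2, -615/2]
R3 ← R3 − (3/2)·R1: [0, 229/2, 205/2]
R3 ← R3 + (1/3)·R2: [0, 0, 0]
2 nonzero rows, so rank(CP) = 2.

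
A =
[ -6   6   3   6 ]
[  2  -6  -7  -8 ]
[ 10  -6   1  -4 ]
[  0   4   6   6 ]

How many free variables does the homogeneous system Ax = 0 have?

Row reduce to echelon form.
R2 ← R2 + (1/3)·R1: [0, -4, -6, -6]
R3 ← R3 + (5/3)·R1: [0, 4, 6, 6]
R3 ← R3 + R2: [0, 0, 0, 0]
R4 ← R4 + R2: [0, 0, 0, 0]
2 nonzero rows, so rank(A) = 2.
A has 4 columns; by rank–nullity, nullity = 4 − 2 = 2.

2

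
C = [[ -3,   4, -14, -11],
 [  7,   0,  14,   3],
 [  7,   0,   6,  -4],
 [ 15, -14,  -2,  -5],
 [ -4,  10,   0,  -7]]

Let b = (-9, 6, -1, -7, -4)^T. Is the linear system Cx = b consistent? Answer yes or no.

no

Row reduce the augmented matrix [C | b].
R2 ← R2 + (7/3)·R1: [0, 28/3, -56/3, -68/3, -15]
R3 ← R3 + (7/3)·R1: [0, 28/3, -80/3, -89/3, -22]
R4 ← R4 + (5)·R1: [0, 6, -72, -60, -52]
R5 ← R5 − (4/3)·R1: [0, 14/3, 56/3, 23/3, 8]
R3 ← R3 − R2: [0, 0, -8, -7, -7]
R4 ← R4 − (9/14)·R2: [0, 0, -60, -318/7, -593/14]
R5 ← R5 − (1/2)·R2: [0, 0, 28, 19, 31/2]
R4 ← R4 − (15/2)·R3: [0, 0, 0, 99/14, 71/7]
R5 ← R5 + (7/2)·R3: [0, 0, 0, -11/2, -9]
R5 ← R5 + (7/9)·R4: [0, 0, 0, 0, -10/9]
The echelon form has 5 nonzero rows; the last pivot sits in the augmented column, so rank(C) = 4 but rank([C|b]) = 5.
Since the ranks differ, the system is inconsistent.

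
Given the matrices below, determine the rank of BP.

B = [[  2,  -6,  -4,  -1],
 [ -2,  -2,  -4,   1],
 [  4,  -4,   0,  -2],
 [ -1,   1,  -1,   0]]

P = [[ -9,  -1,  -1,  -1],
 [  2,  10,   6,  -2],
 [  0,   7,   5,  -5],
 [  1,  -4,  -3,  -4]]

First compute BP:
[[-31, -86, -55,  34],
 [ 15, -50, -33,  22],
 [-46, -36, -22,  12],
 [ 11,   4,   2,   4]]
Now row reduce the product.
R2 ← R2 + (15/31)·R1: [0, -2840/31, -1848/31, 1192/31]
R3 ← R3 − (46/31)·R1: [0, 2840/31, 1848/31, -1192/31]
R4 ← R4 + (11/31)·R1: [0, -822/31, -543/31, 498/31]
R3 ← R3 + R2: [0, 0, 0, 0]
R4 ← R4 − (411/1420)·R2: [0, 0, -93/355, 1752/355]
Swap R3 ↔ R4
3 nonzero rows, so rank(BP) = 3.

3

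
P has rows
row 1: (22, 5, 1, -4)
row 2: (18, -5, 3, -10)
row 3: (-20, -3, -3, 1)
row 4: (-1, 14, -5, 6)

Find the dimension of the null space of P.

Row reduce to echelon form.
R2 ← R2 − (9/11)·R1: [0, -100/11, 24/11, -74/11]
R3 ← R3 + (10/11)·R1: [0, 17/11, -23/11, -29/11]
R4 ← R4 + (1/22)·R1: [0, 313/22, -109/22, 64/11]
R3 ← R3 + (17/100)·R2: [0, 0, -43/25, -189/50]
R4 ← R4 + (313/200)·R2: [0, 0, -77/50, -471/100]
R4 ← R4 − (77/86)·R3: [0, 0, 0, -57/43]
4 nonzero rows, so rank(P) = 4.
P has 4 columns; by rank–nullity, nullity = 4 − 4 = 0.

0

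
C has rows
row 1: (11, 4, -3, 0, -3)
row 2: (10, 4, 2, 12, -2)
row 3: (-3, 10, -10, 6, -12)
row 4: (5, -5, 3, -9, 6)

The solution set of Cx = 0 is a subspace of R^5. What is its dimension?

Row reduce to echelon form.
R2 ← R2 − (10/11)·R1: [0, 4/11, 52/11, 12, 8/11]
R3 ← R3 + (3/11)·R1: [0, 122/11, -119/11, 6, -141/11]
R4 ← R4 − (5/11)·R1: [0, -75/11, 48/11, -9, 81/11]
R3 ← R3 − (61/2)·R2: [0, 0, -155, -360, -35]
R4 ← R4 + (75/4)·R2: [0, 0, 93, 216, 21]
R4 ← R4 + (3/5)·R3: [0, 0, 0, 0, 0]
3 nonzero rows, so rank(C) = 3.
C has 5 columns; by rank–nullity, nullity = 5 − 3 = 2.

2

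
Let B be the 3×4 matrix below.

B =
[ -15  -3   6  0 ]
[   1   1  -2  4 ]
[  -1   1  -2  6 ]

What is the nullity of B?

Row reduce to echelon form.
R2 ← R2 + (1/15)·R1: [0, 4/5, -8/5, 4]
R3 ← R3 − (1/15)·R1: [0, 6/5, -12/5, 6]
R3 ← R3 − (3/2)·R2: [0, 0, 0, 0]
2 nonzero rows, so rank(B) = 2.
B has 4 columns; by rank–nullity, nullity = 4 − 2 = 2.

2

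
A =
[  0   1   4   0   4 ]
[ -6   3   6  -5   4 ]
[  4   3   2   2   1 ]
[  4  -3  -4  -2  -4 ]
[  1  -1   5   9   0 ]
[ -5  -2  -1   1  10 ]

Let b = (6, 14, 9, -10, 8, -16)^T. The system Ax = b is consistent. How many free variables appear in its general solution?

Row reduce the augmented matrix [A | b].
Swap R1 ↔ R2
R3 ← R3 + (2/3)·R1: [0, 5, 6, -4/3, 11/3, 55/3]
R4 ← R4 + (2/3)·R1: [0, -1, 0, -16/3, -4/3, -2/3]
R5 ← R5 + (1/6)·R1: [0, -1/2, 6, 49/6, 2/3, 31/3]
R6 ← R6 − (5/6)·R1: [0, -9/2, -6, 31/6, 20/3, -83/3]
R3 ← R3 − (5)·R2: [0, 0, -14, -4/3, -49/3, -35/3]
R4 ← R4 + R2: [0, 0, 4, -16/3, 8/3, 16/3]
R5 ← R5 + (1/2)·R2: [0, 0, 8, 49/6, 8/3, 40/3]
R6 ← R6 + (9/2)·R2: [0, 0, 12, 31/6, 74/3, -2/3]
R4 ← R4 + (2/7)·R3: [0, 0, 0, -40/7, -2, 2]
R5 ← R5 + (4/7)·R3: [0, 0, 0, 311/42, -20/3, 20/3]
R6 ← R6 + (6/7)·R3: [0, 0, 0, 169/42, 32/3, -32/3]
R5 ← R5 + (311/240)·R4: [0, 0, 0, 0, -1111/120, 1111/120]
R6 ← R6 + (169/240)·R4: [0, 0, 0, 0, 1111/120, -1111/120]
R6 ← R6 + R5: [0, 0, 0, 0, 0, 0]
The echelon form has 5 nonzero rows, and every pivot lies in the first 5 columns, so rank(A) = rank([A|b]) = 5.
The system is consistent.
Free variables = (unknowns) − (rank) = 5 − 5 = 0.

0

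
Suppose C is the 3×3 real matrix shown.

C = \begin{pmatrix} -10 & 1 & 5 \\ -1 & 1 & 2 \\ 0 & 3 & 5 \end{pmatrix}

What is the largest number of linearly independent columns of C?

Row reduce to echelon form.
R2 ← R2 − (1/10)·R1: [0, 9/10, 3/2]
R3 ← R3 − (10/3)·R2: [0, 0, 0]
Echelon form has 2 nonzero rows, so rank(C) = 2.
The rank gives the maximum number of linearly independent columns: 2.

2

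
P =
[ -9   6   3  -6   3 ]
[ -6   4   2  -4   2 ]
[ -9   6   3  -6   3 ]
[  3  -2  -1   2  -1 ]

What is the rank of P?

Row reduce to echelon form.
R2 ← R2 − (2/3)·R1: [0, 0, 0, 0, 0]
R3 ← R3 − R1: [0, 0, 0, 0, 0]
R4 ← R4 + (1/3)·R1: [0, 0, 0, 0, 0]
Echelon form has 1 nonzero row, so rank(P) = 1.

1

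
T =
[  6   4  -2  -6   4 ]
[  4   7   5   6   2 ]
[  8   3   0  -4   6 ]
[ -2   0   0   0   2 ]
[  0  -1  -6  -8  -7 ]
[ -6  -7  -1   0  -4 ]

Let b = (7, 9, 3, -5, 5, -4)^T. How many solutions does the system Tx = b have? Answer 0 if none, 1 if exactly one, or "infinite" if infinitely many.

0

Row reduce the augmented matrix [T | b].
R2 ← R2 − (2/3)·R1: [0, 13/3, 19/3, 10, -2/3, 13/3]
R3 ← R3 − (4/3)·R1: [0, -7/3, 8/3, 4, 2/3, -19/3]
R4 ← R4 + (1/3)·R1: [0, 4/3, -2/3, -2, 10/3, -8/3]
R6 ← R6 + R1: [0, -3, -3, -6, 0, 3]
R3 ← R3 + (7/13)·R2: [0, 0, 79/13, 122/13, 4/13, -4]
R4 ← R4 − (4/13)·R2: [0, 0, -34/13, -66/13, 46/13, -4]
R5 ← R5 + (3/13)·R2: [0, 0, -59/13, -74/13, -93/13, 6]
R6 ← R6 + (9/13)·R2: [0, 0, 18/13, 12/13, -6/13, 6]
R4 ← R4 + (34/79)·R3: [0, 0, 0, -82/79, 290/79, -452/79]
R5 ← R5 + (59/79)·R3: [0, 0, 0, 104/79, -547/79, 238/79]
R6 ← R6 − (18/79)·R3: [0, 0, 0, -96/79, -42/79, 546/79]
R5 ← R5 + (52/41)·R4: [0, 0, 0, 0, -93/41, -174/41]
R6 ← R6 − (48/41)·R4: [0, 0, 0, 0, -198/41, 558/41]
R6 ← R6 − (66/31)·R5: [0, 0, 0, 0, 0, 702/31]
The echelon form has 6 nonzero rows; the last pivot sits in the augmented column, so rank(T) = 5 but rank([T|b]) = 6.
Since the ranks differ, the system is inconsistent.
It has no solutions.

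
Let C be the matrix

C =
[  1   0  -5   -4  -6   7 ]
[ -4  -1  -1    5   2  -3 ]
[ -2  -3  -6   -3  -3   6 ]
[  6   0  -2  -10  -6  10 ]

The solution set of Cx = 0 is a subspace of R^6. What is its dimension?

Row reduce to echelon form.
R2 ← R2 + (4)·R1: [0, -1, -21, -11, -22, 25]
R3 ← R3 + (2)·R1: [0, -3, -16, -11, -15, 20]
R4 ← R4 − (6)·R1: [0, 0, 28, 14, 30, -32]
R3 ← R3 − (3)·R2: [0, 0, 47, 22, 51, -55]
R4 ← R4 − (28/47)·R3: [0, 0, 0, 42/47, -18/47, 36/47]
4 nonzero rows, so rank(C) = 4.
C has 6 columns; by rank–nullity, nullity = 6 − 4 = 2.

2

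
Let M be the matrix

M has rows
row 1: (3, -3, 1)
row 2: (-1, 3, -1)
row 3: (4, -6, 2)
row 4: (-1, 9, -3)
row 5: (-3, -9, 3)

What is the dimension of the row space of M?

2

Row reduce to echelon form.
R2 ← R2 + (1/3)·R1: [0, 2, -2/3]
R3 ← R3 − (4/3)·R1: [0, -2, 2/3]
R4 ← R4 + (1/3)·R1: [0, 8, -8/3]
R5 ← R5 + R1: [0, -12, 4]
R3 ← R3 + R2: [0, 0, 0]
R4 ← R4 − (4)·R2: [0, 0, 0]
R5 ← R5 + (6)·R2: [0, 0, 0]
Echelon form has 2 nonzero rows, so rank(M) = 2.
The row space has dimension equal to the rank: 2.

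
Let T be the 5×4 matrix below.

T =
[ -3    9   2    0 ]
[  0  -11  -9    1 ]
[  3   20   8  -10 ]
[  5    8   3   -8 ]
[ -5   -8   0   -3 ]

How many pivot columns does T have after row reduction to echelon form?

4

Row reduce to echelon form.
R3 ← R3 + R1: [0, 29, 10, -10]
R4 ← R4 + (5/3)·R1: [0, 23, 19/3, -8]
R5 ← R5 − (5/3)·R1: [0, -23, -10/3, -3]
R3 ← R3 + (29/11)·R2: [0, 0, -151/11, -81/11]
R4 ← R4 + (23/11)·R2: [0, 0, -412/33, -65/11]
R5 ← R5 − (23/11)·R2: [0, 0, 511/33, -56/11]
R4 ← R4 − (412/453)·R3: [0, 0, 0, 119/151]
R5 ← R5 + (511/453)·R3: [0, 0, 0, -2023/151]
R5 ← R5 + (17)·R4: [0, 0, 0, 0]
Echelon form has 4 nonzero rows, so rank(T) = 4.
Each nonzero row contributes one pivot column: 4 pivot columns.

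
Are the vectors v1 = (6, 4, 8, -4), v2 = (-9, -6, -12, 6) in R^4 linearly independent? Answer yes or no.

no

Form the matrix with these vectors as rows and row reduce.
R2 ← R2 + (3/2)·R1: [0, 0, 0, 0]
1 nonzero row, so the 2 vectors span a space of dimension 1.
Since 1 < 2, the vectors are linearly dependent.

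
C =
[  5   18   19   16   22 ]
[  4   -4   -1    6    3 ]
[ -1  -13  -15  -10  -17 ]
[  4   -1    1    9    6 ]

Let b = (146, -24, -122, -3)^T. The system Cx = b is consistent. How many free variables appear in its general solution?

1

Row reduce the augmented matrix [C | b].
R2 ← R2 − (4/5)·R1: [0, -92/5, -81/5, -34/5, -73/5, -704/5]
R3 ← R3 + (1/5)·R1: [0, -47/5, -56/5, -34/5, -63/5, -464/5]
R4 ← R4 − (4/5)·R1: [0, -77/5, -71/5, -19/5, -58/5, -599/5]
R3 ← R3 − (47/92)·R2: [0, 0, -269/92, -153/46, -473/92, -480/23]
R4 ← R4 − (77/92)·R2: [0, 0, -59/92, 87/46, 57/92, -45/23]
R4 ← R4 − (59/269)·R3: [0, 0, 0, 705/269, 470/269, 705/269]
The echelon form has 4 nonzero rows, and every pivot lies in the first 5 columns, so rank(C) = rank([C|b]) = 4.
The system is consistent.
Free variables = (unknowns) − (rank) = 5 − 4 = 1.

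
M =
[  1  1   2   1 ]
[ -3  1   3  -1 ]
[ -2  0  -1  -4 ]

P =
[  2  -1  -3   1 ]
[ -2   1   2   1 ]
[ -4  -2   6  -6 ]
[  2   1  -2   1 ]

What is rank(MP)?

3

First compute MP:
[[ -6,  -3,   9,  -9],
 [-22,  -3,  31, -21],
 [ -8,   0,   8,   0]]
Now row reduce the product.
R2 ← R2 − (11/3)·R1: [0, 8, -2, 12]
R3 ← R3 − (4/3)·R1: [0, 4, -4, 12]
R3 ← R3 − (1/2)·R2: [0, 0, -3, 6]
3 nonzero rows, so rank(MP) = 3.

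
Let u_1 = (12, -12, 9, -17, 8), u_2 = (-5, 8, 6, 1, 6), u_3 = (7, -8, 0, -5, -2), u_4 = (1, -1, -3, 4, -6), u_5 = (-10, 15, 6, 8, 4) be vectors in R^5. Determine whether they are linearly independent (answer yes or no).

no

Form the matrix with these vectors as rows and row reduce.
R2 ← R2 + (5/12)·R1: [0, 3, 39/4, -73/12, 28/3]
R3 ← R3 − (7/12)·R1: [0, -1, -21/4, 59/12, -20/3]
R4 ← R4 − (1/12)·R1: [0, 0, -15/4, 65/12, -20/3]
R5 ← R5 + (5/6)·R1: [0, 5, 27/2, -37/6, 32/3]
R3 ← R3 + (1/3)·R2: [0, 0, -2, 26/9, -32/9]
R5 ← R5 − (5/3)·R2: [0, 0, -11/4, 143/36, -44/9]
R4 ← R4 − (15/8)·R3: [0, 0, 0, 0, 0]
R5 ← R5 − (11/8)·R3: [0, 0, 0, 0, 0]
3 nonzero rows, so the 5 vectors span a space of dimension 3.
Since 3 < 5, the vectors are linearly dependent.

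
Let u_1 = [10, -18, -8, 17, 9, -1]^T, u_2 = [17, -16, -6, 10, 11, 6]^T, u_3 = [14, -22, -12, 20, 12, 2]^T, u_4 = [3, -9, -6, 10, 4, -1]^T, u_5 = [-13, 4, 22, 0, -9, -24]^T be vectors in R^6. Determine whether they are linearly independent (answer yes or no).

no

Form the matrix with these vectors as rows and row reduce.
R2 ← R2 − (17/10)·R1: [0, 73/5, 38/5, -189/10, -43/10, 77/10]
R3 ← R3 − (7/5)·R1: [0, 16/5, -4/5, -19/5, -3/5, 17/5]
R4 ← R4 − (3/10)·R1: [0, -18/5, -18/5, 49/10, 13/10, -7/10]
R5 ← R5 + (13/10)·R1: [0, -97/5, 58/5, 221/10, 27/10, -253/10]
R3 ← R3 − (16/73)·R2: [0, 0, -180/73, 25/73, 25/73, 125/73]
R4 ← R4 + (18/73)·R2: [0, 0, -126/73, 35/146, 35/146, 175/146]
R5 ← R5 + (97/73)·R2: [0, 0, 1584/73, -220/73, -220/73, -1100/73]
R4 ← R4 − (7/10)·R3: [0, 0, 0, 0, 0, 0]
R5 ← R5 + (44/5)·R3: [0, 0, 0, 0, 0, 0]
3 nonzero rows, so the 5 vectors span a space of dimension 3.
Since 3 < 5, the vectors are linearly dependent.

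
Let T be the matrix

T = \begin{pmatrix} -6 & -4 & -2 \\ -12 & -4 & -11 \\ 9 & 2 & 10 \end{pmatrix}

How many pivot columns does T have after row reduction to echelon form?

Row reduce to echelon form.
R2 ← R2 − (2)·R1: [0, 4, -7]
R3 ← R3 + (3/2)·R1: [0, -4, 7]
R3 ← R3 + R2: [0, 0, 0]
Echelon form has 2 nonzero rows, so rank(T) = 2.
Each nonzero row contributes one pivot column: 2 pivot columns.

2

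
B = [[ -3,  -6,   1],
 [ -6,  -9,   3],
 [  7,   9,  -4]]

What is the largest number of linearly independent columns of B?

2

Row reduce to echelon form.
R2 ← R2 − (2)·R1: [0, 3, 1]
R3 ← R3 + (7/3)·R1: [0, -5, -5/3]
R3 ← R3 + (5/3)·R2: [0, 0, 0]
Echelon form has 2 nonzero rows, so rank(B) = 2.
The rank gives the maximum number of linearly independent columns: 2.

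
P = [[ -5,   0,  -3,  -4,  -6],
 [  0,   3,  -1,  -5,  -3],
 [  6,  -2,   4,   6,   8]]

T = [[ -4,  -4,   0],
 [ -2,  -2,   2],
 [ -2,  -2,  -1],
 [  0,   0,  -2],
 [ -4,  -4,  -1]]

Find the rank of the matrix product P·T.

2

First compute PT:
[[ 50,  50,  17],
 [  8,   8,  20],
 [-60, -60, -28]]
Now row reduce the product.
R2 ← R2 − (4/25)·R1: [0, 0, 432/25]
R3 ← R3 + (6/5)·R1: [0, 0, -38/5]
R3 ← R3 + (95/216)·R2: [0, 0, 0]
2 nonzero rows, so rank(PT) = 2.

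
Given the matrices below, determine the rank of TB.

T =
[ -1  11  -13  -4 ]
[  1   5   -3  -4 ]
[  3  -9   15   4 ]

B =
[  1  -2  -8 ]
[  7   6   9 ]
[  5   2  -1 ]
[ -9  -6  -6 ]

First compute TB:
[[ 47,  66, 144],
 [ 57,  46,  64],
 [-21, -54, -144]]
Now row reduce the product.
R2 ← R2 − (57/47)·R1: [0, -1600/47, -5200/47]
R3 ← R3 + (21/47)·R1: [0, -1152/47, -3744/47]
R3 ← R3 − (18/25)·R2: [0, 0, 0]
2 nonzero rows, so rank(TB) = 2.

2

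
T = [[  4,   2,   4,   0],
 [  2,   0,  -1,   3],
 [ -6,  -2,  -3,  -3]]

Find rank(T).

2

Row reduce to echelon form.
R2 ← R2 − (1/2)·R1: [0, -1, -3, 3]
R3 ← R3 + (3/2)·R1: [0, 1, 3, -3]
R3 ← R3 + R2: [0, 0, 0, 0]
Echelon form has 2 nonzero rows, so rank(T) = 2.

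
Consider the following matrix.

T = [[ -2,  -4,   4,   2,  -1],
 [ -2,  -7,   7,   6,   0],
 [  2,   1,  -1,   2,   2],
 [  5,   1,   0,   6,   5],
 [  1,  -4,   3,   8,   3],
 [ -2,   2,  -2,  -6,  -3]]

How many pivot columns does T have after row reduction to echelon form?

Row reduce to echelon form.
R2 ← R2 − R1: [0, -3, 3, 4, 1]
R3 ← R3 + R1: [0, -3, 3, 4, 1]
R4 ← R4 + (5/2)·R1: [0, -9, 10, 11, 5/2]
R5 ← R5 + (1/2)·R1: [0, -6, 5, 9, 5/2]
R6 ← R6 − R1: [0, 6, -6, -8, -2]
R3 ← R3 − R2: [0, 0, 0, 0, 0]
R4 ← R4 − (3)·R2: [0, 0, 1, -1, -1/2]
R5 ← R5 − (2)·R2: [0, 0, -1, 1, 1/2]
R6 ← R6 + (2)·R2: [0, 0, 0, 0, 0]
Swap R3 ↔ R4
R5 ← R5 + R3: [0, 0, 0, 0, 0]
Echelon form has 3 nonzero rows, so rank(T) = 3.
Each nonzero row contributes one pivot column: 3 pivot columns.

3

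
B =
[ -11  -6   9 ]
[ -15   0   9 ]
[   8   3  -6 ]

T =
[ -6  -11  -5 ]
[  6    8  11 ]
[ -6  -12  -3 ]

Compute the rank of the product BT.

2

First compute BT:
[[-24, -35, -38],
 [ 36,  57,  48],
 [  6,   8,  11]]
Now row reduce the product.
R2 ← R2 + (3/2)·R1: [0, 9/2, -9]
R3 ← R3 + (1/4)·R1: [0, -3/4, 3/2]
R3 ← R3 + (1/6)·R2: [0, 0, 0]
2 nonzero rows, so rank(BT) = 2.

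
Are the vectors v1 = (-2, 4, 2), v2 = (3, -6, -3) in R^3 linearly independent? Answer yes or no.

no

Form the matrix with these vectors as rows and row reduce.
R2 ← R2 + (3/2)·R1: [0, 0, 0]
1 nonzero row, so the 2 vectors span a space of dimension 1.
Since 1 < 2, the vectors are linearly dependent.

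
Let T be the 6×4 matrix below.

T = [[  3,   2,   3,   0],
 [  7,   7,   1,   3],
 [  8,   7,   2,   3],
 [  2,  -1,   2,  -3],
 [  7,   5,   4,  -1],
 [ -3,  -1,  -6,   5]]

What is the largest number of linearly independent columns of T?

Row reduce to echelon form.
R2 ← R2 − (7/3)·R1: [0, 7/3, -6, 3]
R3 ← R3 − (8/3)·R1: [0, 5/3, -6, 3]
R4 ← R4 − (2/3)·R1: [0, -7/3, 0, -3]
R5 ← R5 − (7/3)·R1: [0, 1/3, -3, -1]
R6 ← R6 + R1: [0, 1, -3, 5]
R3 ← R3 − (5/7)·R2: [0, 0, -12/7, 6/7]
R4 ← R4 + R2: [0, 0, -6, 0]
R5 ← R5 − (1/7)·R2: [0, 0, -15/7, -10/7]
R6 ← R6 − (3/7)·R2: [0, 0, -3/7, 26/7]
R4 ← R4 − (7/2)·R3: [0, 0, 0, -3]
R5 ← R5 − (5/4)·R3: [0, 0, 0, -5/2]
R6 ← R6 − (1/4)·R3: [0, 0, 0, 7/2]
R5 ← R5 − (5/6)·R4: [0, 0, 0, 0]
R6 ← R6 + (7/6)·R4: [0, 0, 0, 0]
Echelon form has 4 nonzero rows, so rank(T) = 4.
The rank gives the maximum number of linearly independent columns: 4.

4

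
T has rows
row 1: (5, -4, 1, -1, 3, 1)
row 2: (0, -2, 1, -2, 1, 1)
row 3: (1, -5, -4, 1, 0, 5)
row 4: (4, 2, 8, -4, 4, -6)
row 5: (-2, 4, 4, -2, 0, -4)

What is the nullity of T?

3

Row reduce to echelon form.
R3 ← R3 − (1/5)·R1: [0, -21/5, -21/5, 6/5, -3/5, 24/5]
R4 ← R4 − (4/5)·R1: [0, 26/5, 36/5, -16/5, 8/5, -34/5]
R5 ← R5 + (2/5)·R1: [0, 12/5, 22/5, -12/5, 6/5, -18/5]
R3 ← R3 − (21/10)·R2: [0, 0, -63/10, 27/5, -27/10, 27/10]
R4 ← R4 + (13/5)·R2: [0, 0, 49/5, -42/5, 21/5, -21/5]
R5 ← R5 + (6/5)·R2: [0, 0, 28/5, -24/5, 12/5, -12/5]
R4 ← R4 + (14/9)·R3: [0, 0, 0, 0, 0, 0]
R5 ← R5 + (8/9)·R3: [0, 0, 0, 0, 0, 0]
3 nonzero rows, so rank(T) = 3.
T has 6 columns; by rank–nullity, nullity = 6 − 3 = 3.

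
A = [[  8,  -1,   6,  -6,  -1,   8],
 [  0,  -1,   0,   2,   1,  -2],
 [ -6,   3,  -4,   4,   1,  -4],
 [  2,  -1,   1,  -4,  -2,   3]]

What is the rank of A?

3

Row reduce to echelon form.
R3 ← R3 + (3/4)·R1: [0, 9/4, 1/2, -1/2, 1/4, 2]
R4 ← R4 − (1/4)·R1: [0, -3/4, -1/2, -5/2, -7/4, 1]
R3 ← R3 + (9/4)·R2: [0, 0, 1/2, 4, 5/2, -5/2]
R4 ← R4 − (3/4)·R2: [0, 0, -1/2, -4, -5/2, 5/2]
R4 ← R4 + R3: [0, 0, 0, 0, 0, 0]
Echelon form has 3 nonzero rows, so rank(A) = 3.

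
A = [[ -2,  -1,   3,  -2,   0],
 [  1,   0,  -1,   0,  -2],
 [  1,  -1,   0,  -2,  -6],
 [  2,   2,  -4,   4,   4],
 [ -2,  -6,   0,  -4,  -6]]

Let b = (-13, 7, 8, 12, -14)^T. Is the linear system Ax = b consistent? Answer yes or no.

yes

Row reduce the augmented matrix [A | b].
R2 ← R2 + (1/2)·R1: [0, -1/2, 1/2, -1, -2, 1/2]
R3 ← R3 + (1/2)·R1: [0, -3/2, 3/2, -3, -6, 3/2]
R4 ← R4 + R1: [0, 1, -1, 2, 4, -1]
R5 ← R5 − R1: [0, -5, -3, -2, -6, -1]
R3 ← R3 − (3)·R2: [0, 0, 0, 0, 0, 0]
R4 ← R4 + (2)·R2: [0, 0, 0, 0, 0, 0]
R5 ← R5 − (10)·R2: [0, 0, -8, 8, 14, -6]
Swap R3 ↔ R5
The echelon form has 3 nonzero rows, and every pivot lies in the first 5 columns, so rank(A) = rank([A|b]) = 3.
The system is consistent.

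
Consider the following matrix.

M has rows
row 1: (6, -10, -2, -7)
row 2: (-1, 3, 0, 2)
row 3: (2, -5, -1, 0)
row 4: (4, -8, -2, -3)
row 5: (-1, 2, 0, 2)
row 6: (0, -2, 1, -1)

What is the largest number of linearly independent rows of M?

4

Row reduce to echelon form.
R2 ← R2 + (1/6)·R1: [0, 4/3, -1/3, 5/6]
R3 ← R3 − (1/3)·R1: [0, -5/3, -1/3, 7/3]
R4 ← R4 − (2/3)·R1: [0, -4/3, -2/3, 5/3]
R5 ← R5 + (1/6)·R1: [0, 1/3, -1/3, 5/6]
R3 ← R3 + (5/4)·R2: [0, 0, -3/4, 27/8]
R4 ← R4 + R2: [0, 0, -1, 5/2]
R5 ← R5 − (1/4)·R2: [0, 0, -1/4, 5/8]
R6 ← R6 + (3/2)·R2: [0, 0, 1/2, 1/4]
R4 ← R4 − (4/3)·R3: [0, 0, 0, -2]
R5 ← R5 − (1/3)·R3: [0, 0, 0, -1/2]
R6 ← R6 + (2/3)·R3: [0, 0, 0, 5/2]
R5 ← R5 − (1/4)·R4: [0, 0, 0, 0]
R6 ← R6 + (5/4)·R4: [0, 0, 0, 0]
Echelon form has 4 nonzero rows, so rank(M) = 4.
The rank gives the maximum number of linearly independent rows: 4.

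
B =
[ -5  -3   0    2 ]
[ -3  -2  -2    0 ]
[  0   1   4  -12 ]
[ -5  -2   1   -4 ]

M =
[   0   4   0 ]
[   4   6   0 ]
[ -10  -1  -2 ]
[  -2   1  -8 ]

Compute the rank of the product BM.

3

First compute BM:
[[-16, -36, -16],
 [ 12, -22,   4],
 [-12, -10,  88],
 [-10, -37,  30]]
Now row reduce the product.
R2 ← R2 + (3/4)·R1: [0, -49, -8]
R3 ← R3 − (3/4)·R1: [0, 17, 100]
R4 ← R4 − (5/8)·R1: [0, -29/2, 40]
R3 ← R3 + (17/49)·R2: [0, 0, 4764/49]
R4 ← R4 − (29/98)·R2: [0, 0, 2076/49]
R4 ← R4 − (173/397)·R3: [0, 0, 0]
3 nonzero rows, so rank(BM) = 3.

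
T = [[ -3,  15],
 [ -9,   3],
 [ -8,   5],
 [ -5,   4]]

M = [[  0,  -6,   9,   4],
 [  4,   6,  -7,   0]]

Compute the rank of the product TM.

First compute TM:
[[ 60, 108, -132, -12],
 [ 12,  72, -102, -36],
 [ 20,  78, -107, -32],
 [ 16,  54, -73, -20]]
Now row reduce the product.
R2 ← R2 − (1/5)·R1: [0, 252/5, -378/5, -168/5]
R3 ← R3 − (1/3)·R1: [0, 42, -63, -28]
R4 ← R4 − (4/15)·R1: [0, 126/5, -189/5, -84/5]
R3 ← R3 − (5/6)·R2: [0, 0, 0, 0]
R4 ← R4 − (1/2)·R2: [0, 0, 0, 0]
2 nonzero rows, so rank(TM) = 2.

2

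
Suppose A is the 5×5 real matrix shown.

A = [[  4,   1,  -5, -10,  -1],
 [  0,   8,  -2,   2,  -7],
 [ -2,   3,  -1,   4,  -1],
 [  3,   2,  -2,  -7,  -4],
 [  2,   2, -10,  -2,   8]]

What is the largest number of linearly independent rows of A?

Row reduce to echelon form.
R3 ← R3 + (1/2)·R1: [0, 7/2, -7/2, -1, -3/2]
R4 ← R4 − (3/4)·R1: [0, 5/4, 7/4, 1/2, -13/4]
R5 ← R5 − (1/2)·R1: [0, 3/2, -15/2, 3, 17/2]
R3 ← R3 − (7/16)·R2: [0, 0, -21/8, -15/8, 25/16]
R4 ← R4 − (5/32)·R2: [0, 0, 33/16, 3/16, -69/32]
R5 ← R5 − (3/16)·R2: [0, 0, -57/8, 21/8, 157/16]
R4 ← R4 + (11/14)·R3: [0, 0, 0, -9/7, -13/14]
R5 ← R5 − (19/7)·R3: [0, 0, 0, 54/7, 39/7]
R5 ← R5 + (6)·R4: [0, 0, 0, 0, 0]
Echelon form has 4 nonzero rows, so rank(A) = 4.
The rank gives the maximum number of linearly independent rows: 4.

4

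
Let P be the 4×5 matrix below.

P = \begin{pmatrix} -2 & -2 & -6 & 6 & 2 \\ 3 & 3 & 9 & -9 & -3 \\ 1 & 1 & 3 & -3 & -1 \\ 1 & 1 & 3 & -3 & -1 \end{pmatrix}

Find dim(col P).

1

Row reduce to echelon form.
R2 ← R2 + (3/2)·R1: [0, 0, 0, 0, 0]
R3 ← R3 + (1/2)·R1: [0, 0, 0, 0, 0]
R4 ← R4 + (1/2)·R1: [0, 0, 0, 0, 0]
Echelon form has 1 nonzero row, so rank(P) = 1.
The column space has dimension equal to the rank: 1.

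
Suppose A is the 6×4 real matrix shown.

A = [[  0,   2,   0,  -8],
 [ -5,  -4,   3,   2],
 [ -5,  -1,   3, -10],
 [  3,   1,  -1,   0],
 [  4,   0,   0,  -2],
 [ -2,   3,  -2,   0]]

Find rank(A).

Row reduce to echelon form.
Swap R1 ↔ R2
R3 ← R3 − R1: [0, 3, 0, -12]
R4 ← R4 + (3/5)·R1: [0, -7/5, 4/5, 6/5]
R5 ← R5 + (4/5)·R1: [0, -16/5, 12/5, -2/5]
R6 ← R6 − (2/5)·R1: [0, 23/5, -16/5, -4/5]
R3 ← R3 − (3/2)·R2: [0, 0, 0, 0]
R4 ← R4 + (7/10)·R2: [0, 0, 4/5, -22/5]
R5 ← R5 + (8/5)·R2: [0, 0, 12/5, -66/5]
R6 ← R6 − (23/10)·R2: [0, 0, -16/5, 88/5]
Swap R3 ↔ R4
R5 ← R5 − (3)·R3: [0, 0, 0, 0]
R6 ← R6 + (4)·R3: [0, 0, 0, 0]
Echelon form has 3 nonzero rows, so rank(A) = 3.

3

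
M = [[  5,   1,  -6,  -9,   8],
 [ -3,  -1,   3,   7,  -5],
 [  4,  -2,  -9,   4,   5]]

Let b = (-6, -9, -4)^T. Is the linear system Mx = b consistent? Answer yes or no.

no

Row reduce the augmented matrix [M | b].
R2 ← R2 + (3/5)·R1: [0, -2/5, -3/5, 8/5, -1/5, -63/5]
R3 ← R3 − (4/5)·R1: [0, -14/5, -21/5, 56/5, -7/5, 4/5]
R3 ← R3 − (7)·R2: [0, 0, 0, 0, 0, 89]
The echelon form has 3 nonzero rows; the last pivot sits in the augmented column, so rank(M) = 2 but rank([M|b]) = 3.
Since the ranks differ, the system is inconsistent.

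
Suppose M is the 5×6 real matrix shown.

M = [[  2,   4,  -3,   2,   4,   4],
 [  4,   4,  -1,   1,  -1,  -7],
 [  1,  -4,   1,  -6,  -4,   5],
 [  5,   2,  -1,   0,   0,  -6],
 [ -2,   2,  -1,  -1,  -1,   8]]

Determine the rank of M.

4

Row reduce to echelon form.
R2 ← R2 − (2)·R1: [0, -4, 5, -3, -9, -15]
R3 ← R3 − (1/2)·R1: [0, -6, 5/2, -7, -6, 3]
R4 ← R4 − (5/2)·R1: [0, -8, 13/2, -5, -10, -16]
R5 ← R5 + R1: [0, 6, -4, 1, 3, 12]
R3 ← R3 − (3/2)·R2: [0, 0, -5, -5/2, 15/2, 51/2]
R4 ← R4 − (2)·R2: [0, 0, -7/2, 1, 8, 14]
R5 ← R5 + (3/2)·R2: [0, 0, 7/2, -7/2, -21/2, -21/2]
R4 ← R4 − (7/10)·R3: [0, 0, 0, 11/4, 11/4, -77/20]
R5 ← R5 + (7/10)·R3: [0, 0, 0, -21/4, -21/4, 147/20]
R5 ← R5 + (21/11)·R4: [0, 0, 0, 0, 0, 0]
Echelon form has 4 nonzero rows, so rank(M) = 4.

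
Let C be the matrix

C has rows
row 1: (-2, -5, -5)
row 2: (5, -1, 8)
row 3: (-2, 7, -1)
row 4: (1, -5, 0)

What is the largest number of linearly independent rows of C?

Row reduce to echelon form.
R2 ← R2 + (5/2)·R1: [0, -27/2, -9/2]
R3 ← R3 − R1: [0, 12, 4]
R4 ← R4 + (1/2)·R1: [0, -15/2, -5/2]
R3 ← R3 + (8/9)·R2: [0, 0, 0]
R4 ← R4 − (5/9)·R2: [0, 0, 0]
Echelon form has 2 nonzero rows, so rank(C) = 2.
The rank gives the maximum number of linearly independent rows: 2.

2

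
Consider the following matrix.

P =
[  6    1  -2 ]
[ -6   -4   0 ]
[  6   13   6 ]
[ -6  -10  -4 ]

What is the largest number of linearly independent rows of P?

2

Row reduce to echelon form.
R2 ← R2 + R1: [0, -3, -2]
R3 ← R3 − R1: [0, 12, 8]
R4 ← R4 + R1: [0, -9, -6]
R3 ← R3 + (4)·R2: [0, 0, 0]
R4 ← R4 − (3)·R2: [0, 0, 0]
Echelon form has 2 nonzero rows, so rank(P) = 2.
The rank gives the maximum number of linearly independent rows: 2.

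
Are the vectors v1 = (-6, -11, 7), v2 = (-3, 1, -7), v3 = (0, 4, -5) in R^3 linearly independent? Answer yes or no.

yes

Form the matrix with these vectors as rows and row reduce.
R2 ← R2 − (1/2)·R1: [0, 13/2, -21/2]
R3 ← R3 − (8/13)·R2: [0, 0, 19/13]
3 nonzero rows, so the 3 vectors span a space of dimension 3.
Since 3 = 3, the vectors are linearly independent.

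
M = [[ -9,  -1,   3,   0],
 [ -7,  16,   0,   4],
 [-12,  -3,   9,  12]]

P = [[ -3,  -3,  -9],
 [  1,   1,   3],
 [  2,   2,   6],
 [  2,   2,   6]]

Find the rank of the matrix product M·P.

1

First compute MP:
[[ 32,  32,  96],
 [ 45,  45, 135],
 [ 75,  75, 225]]
Now row reduce the product.
R2 ← R2 − (45/32)·R1: [0, 0, 0]
R3 ← R3 − (75/32)·R1: [0, 0, 0]
1 nonzero row, so rank(MP) = 1.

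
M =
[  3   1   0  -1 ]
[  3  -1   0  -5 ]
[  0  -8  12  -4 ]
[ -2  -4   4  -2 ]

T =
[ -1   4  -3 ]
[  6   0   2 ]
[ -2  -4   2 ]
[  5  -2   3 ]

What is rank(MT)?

2

First compute MT:
[[ -2,  14, -10],
 [-34,  22, -26],
 [-92, -40,  -4],
 [-40, -20,   0]]
Now row reduce the product.
R2 ← R2 − (17)·R1: [0, -216, 144]
R3 ← R3 − (46)·R1: [0, -684, 456]
R4 ← R4 − (20)·R1: [0, -300, 200]
R3 ← R3 − (19/6)·R2: [0, 0, 0]
R4 ← R4 − (25/18)·R2: [0, 0, 0]
2 nonzero rows, so rank(MT) = 2.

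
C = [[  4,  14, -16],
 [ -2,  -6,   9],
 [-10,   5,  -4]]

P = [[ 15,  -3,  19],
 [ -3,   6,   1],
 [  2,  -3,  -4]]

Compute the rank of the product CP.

First compute CP:
[[-14, 120, 154],
 [  6, -57, -80],
 [-173,  72, -169]]
Now row reduce the product.
R2 ← R2 + (3/7)·R1: [0, -39/7, -14]
R3 ← R3 − (173/14)·R1: [0, -9876/7, -2072]
R3 ← R3 − (3292/13)·R2: [0, 0, 19152/13]
3 nonzero rows, so rank(CP) = 3.

3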